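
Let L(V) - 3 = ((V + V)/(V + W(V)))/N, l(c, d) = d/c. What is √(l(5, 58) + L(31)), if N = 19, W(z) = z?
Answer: 4*√8265/95 ≈ 3.8279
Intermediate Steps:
L(V) = 58/19 (L(V) = 3 + ((V + V)/(V + V))/19 = 3 + ((2*V)/((2*V)))*(1/19) = 3 + ((2*V)*(1/(2*V)))*(1/19) = 3 + 1*(1/19) = 3 + 1/19 = 58/19)
√(l(5, 58) + L(31)) = √(58/5 + 58/19) = √(1392/95) = 4*√8265/95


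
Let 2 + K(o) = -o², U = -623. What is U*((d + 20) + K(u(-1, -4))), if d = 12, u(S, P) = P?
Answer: -8722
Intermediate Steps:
K(o) = -2 - o²
U*((d + 20) + K(u(-1, -4))) = -623*((12 + 20) + (-2 - 1*(-4)²)) = -623*(32 + (-2 - 1*16)) = -623*(32 + (-2 - 16)) = -623*(32 - 18) = -623*14 = -8722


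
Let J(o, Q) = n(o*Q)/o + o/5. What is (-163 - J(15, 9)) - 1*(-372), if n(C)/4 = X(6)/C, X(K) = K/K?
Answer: 417146/2025 ≈ 206.00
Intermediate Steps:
X(K) = 1
n(C) = 4/C (n(C) = 4*(1/C) = 4/C)
J(o, Q) = o/5 + 4/(Q*o²) (J(o, Q) = (4/((o*Q)))/o + o/5 = (4/((Q*o)))/o + o*(⅕) = (4*(1/(Q*o)))/o + o/5 = (4/(Q*o))/o + o/5 = 4/(Q*o²) + o/5 = o/5 + 4/(Q*o²))
(-163 - J(15, 9)) - 1*(-372) = (-163 - ((⅕)*15 + 4/(9*15²))) - 1*(-372) = (-163 - (3 + 4*(⅑)*(1/225))) + 372 = (-163 - (3 + 4/2025)) + 372 = (-163 - 1*6079/2025) + 372 = (-163 - 6079/2025) + 372 = -336154/2025 + 372 = 417146/2025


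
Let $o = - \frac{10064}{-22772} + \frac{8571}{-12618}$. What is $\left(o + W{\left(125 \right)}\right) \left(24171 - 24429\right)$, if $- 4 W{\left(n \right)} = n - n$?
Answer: $\frac{244352015}{3990793} \approx 61.229$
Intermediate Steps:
$W{\left(n \right)} = 0$ ($W{\left(n \right)} = - \frac{n - n}{4} = \left(- \frac{1}{4}\right) 0 = 0$)
$o = - \frac{5682605}{23944758}$ ($o = \left(-10064\right) \left(- \frac{1}{22772}\right) + 8571 \left(- \frac{1}{12618}\right) = \frac{2516}{5693} - \frac{2857}{4206} = - \frac{5682605}{23944758} \approx -0.23732$)
$\left(o + W{\left(125 \right)}\right) \left(24171 - 24429\right) = \left(- \frac{5682605}{23944758} + 0\right) \left(24171 - 24429\right) = \left(- \frac{5682605}{23944758}\right) \left(-258\right) = \frac{244352015}{3990793}$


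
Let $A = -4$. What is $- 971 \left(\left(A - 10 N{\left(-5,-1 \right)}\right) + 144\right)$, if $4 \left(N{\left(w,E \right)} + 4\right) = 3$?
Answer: $- \frac{334995}{2} \approx -1.675 \cdot 10^{5}$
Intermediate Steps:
$N{\left(w,E \right)} = - \frac{13}{4}$ ($N{\left(w,E \right)} = -4 + \frac{1}{4} \cdot 3 = -4 + \frac{3}{4} = - \frac{13}{4}$)
$- 971 \left(\left(A - 10 N{\left(-5,-1 \right)}\right) + 144\right) = - 971 \left(\left(-4 - - \frac{65}{2}\right) + 144\right) = - 971 \left(\left(-4 + \frac{65}{2}\right) + 144\right) = - 971 \left(\frac{57}{2} + 144\right) = \left(-971\right) \frac{345}{2} = - \frac{334995}{2}$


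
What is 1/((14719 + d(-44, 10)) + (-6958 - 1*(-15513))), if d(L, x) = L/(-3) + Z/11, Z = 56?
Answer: 33/768694 ≈ 4.2930e-5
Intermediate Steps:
d(L, x) = 56/11 - L/3 (d(L, x) = L/(-3) + 56/11 = L*(-⅓) + 56*(1/11) = -L/3 + 56/11 = 56/11 - L/3)
1/((14719 + d(-44, 10)) + (-6958 - 1*(-15513))) = 1/((14719 + (56/11 - ⅓*(-44))) + (-6958 - 1*(-15513))) = 1/((14719 + (56/11 + 44/3)) + (-6958 + 15513)) = 1/((14719 + 652/33) + 8555) = 1/(486379/33 + 8555) = 1/(768694/33) = 33/768694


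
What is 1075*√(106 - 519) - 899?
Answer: -899 + 1075*I*√413 ≈ -899.0 + 21847.0*I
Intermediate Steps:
1075*√(106 - 519) - 899 = 1075*√(-413) - 899 = 1075*(I*√413) - 899 = 1075*I*√413 - 899 = -899 + 1075*I*√413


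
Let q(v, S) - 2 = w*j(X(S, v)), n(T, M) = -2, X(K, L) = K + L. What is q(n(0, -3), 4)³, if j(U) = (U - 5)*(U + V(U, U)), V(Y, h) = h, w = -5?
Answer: 238328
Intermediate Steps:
j(U) = 2*U*(-5 + U) (j(U) = (U - 5)*(U + U) = (-5 + U)*(2*U) = 2*U*(-5 + U))
q(v, S) = 2 - 10*(S + v)*(-5 + S + v) (q(v, S) = 2 - 10*(S + v)*(-5 + (S + v)) = 2 - 10*(S + v)*(-5 + S + v))
q(n(0, -3), 4)³ = (2 - 10*(4 - 2)² + 50*4 + 50*(-2))³ = (2 - 10*2² + 200 - 100)³ = (2 - 10*4 + 200 - 100)³ = (2 - 40 + 200 - 100)³ = 62³ = 238328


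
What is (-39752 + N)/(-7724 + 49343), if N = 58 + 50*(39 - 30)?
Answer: -39244/41619 ≈ -0.94293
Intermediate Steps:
N = 508 (N = 58 + 50*9 = 58 + 450 = 508)
(-39752 + N)/(-7724 + 49343) = (-39752 + 508)/(-7724 + 49343) = -39244/41619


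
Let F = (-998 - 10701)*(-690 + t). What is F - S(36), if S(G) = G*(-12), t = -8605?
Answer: 108742637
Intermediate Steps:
S(G) = -12*G
F = 108742205 (F = (-998 - 10701)*(-690 - 8605) = -11699*(-9295) = 108742205)
F - S(36) = 108742205 - (-12)*36 = 108742205 - 1*(-432) = 108742205 + 432 = 108742637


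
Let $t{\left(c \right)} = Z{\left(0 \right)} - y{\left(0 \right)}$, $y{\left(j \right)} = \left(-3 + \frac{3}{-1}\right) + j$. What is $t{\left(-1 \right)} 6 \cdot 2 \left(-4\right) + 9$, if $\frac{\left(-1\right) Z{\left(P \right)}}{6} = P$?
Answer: $-279$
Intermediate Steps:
$Z{\left(P \right)} = - 6 P$
$y{\left(j \right)} = -6 + j$ ($y{\left(j \right)} = \left(-3 + 3 \left(-1\right)\right) + j = \left(-3 - 3\right) + j = -6 + j$)
$t{\left(c \right)} = 6$ ($t{\left(c \right)} = \left(-6\right) 0 - \left(-6 + 0\right) = 0 - -6 = 0 + 6 = 6$)
$t{\left(-1 \right)} 6 \cdot 2 \left(-4\right) + 9 = 6 \cdot 6 \cdot 2 \left(-4\right) + 9 = 6 \cdot 12 \left(-4\right) + 9 = 6 \left(-48\right) + 9 = -288 + 9 = -279$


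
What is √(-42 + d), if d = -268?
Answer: I*√310 ≈ 17.607*I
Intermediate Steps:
√(-42 + d) = √(-42 - 268) = √(-310) = I*√310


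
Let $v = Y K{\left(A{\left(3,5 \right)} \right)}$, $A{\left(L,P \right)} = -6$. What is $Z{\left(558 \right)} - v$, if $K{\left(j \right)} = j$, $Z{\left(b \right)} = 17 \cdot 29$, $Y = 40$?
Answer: $733$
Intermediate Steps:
$Z{\left(b \right)} = 493$
$v = -240$ ($v = 40 \left(-6\right) = -240$)
$Z{\left(558 \right)} - v = 493 - -240 = 493 + 240 = 733$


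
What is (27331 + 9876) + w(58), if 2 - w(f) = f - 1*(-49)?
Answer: 37102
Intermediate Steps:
w(f) = -47 - f (w(f) = 2 - (f - 1*(-49)) = 2 - (f + 49) = 2 - (49 + f) = 2 + (-49 - f) = -47 - f)
(27331 + 9876) + w(58) = (27331 + 9876) + (-47 - 1*58) = 37207 + (-47 - 58) = 37207 - 105 = 37102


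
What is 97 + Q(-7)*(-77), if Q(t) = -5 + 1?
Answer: 405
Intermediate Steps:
Q(t) = -4
97 + Q(-7)*(-77) = 97 - 4*(-77) = 97 + 308 = 405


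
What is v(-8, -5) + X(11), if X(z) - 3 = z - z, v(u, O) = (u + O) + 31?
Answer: 21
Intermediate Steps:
v(u, O) = 31 + O + u (v(u, O) = (O + u) + 31 = 31 + O + u)
X(z) = 3 (X(z) = 3 + (z - z) = 3 + 0 = 3)
v(-8, -5) + X(11) = (31 - 5 - 8) + 3 = 18 + 3 = 21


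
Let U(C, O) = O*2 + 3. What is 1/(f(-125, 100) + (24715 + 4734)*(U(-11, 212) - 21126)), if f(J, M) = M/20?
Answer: -1/609564846 ≈ -1.6405e-9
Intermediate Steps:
U(C, O) = 3 + 2*O (U(C, O) = 2*O + 3 = 3 + 2*O)
f(J, M) = M/20 (f(J, M) = M*(1/20) = M/20)
1/(f(-125, 100) + (24715 + 4734)*(U(-11, 212) - 21126)) = 1/((1/20)*100 + (24715 + 4734)*((3 + 2*212) - 21126)) = 1/(5 + 29449*((3 + 424) - 21126)) = 1/(5 + 29449*(427 - 21126)) = 1/(5 + 29449*(-20699)) = 1/(5 - 609564851) = 1/(-609564846) = -1/609564846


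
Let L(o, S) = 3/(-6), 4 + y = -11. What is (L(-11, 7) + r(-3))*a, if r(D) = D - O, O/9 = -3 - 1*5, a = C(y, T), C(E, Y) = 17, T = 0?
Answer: 2329/2 ≈ 1164.5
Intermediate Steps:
y = -15 (y = -4 - 11 = -15)
L(o, S) = -½ (L(o, S) = 3*(-⅙) = -½)
a = 17
O = -72 (O = 9*(-3 - 1*5) = 9*(-3 - 5) = 9*(-8) = -72)
r(D) = 72 + D (r(D) = D - 1*(-72) = D + 72 = 72 + D)
(L(-11, 7) + r(-3))*a = (-½ + (72 - 3))*17 = (-½ + 69)*17 = (137/2)*17 = 2329/2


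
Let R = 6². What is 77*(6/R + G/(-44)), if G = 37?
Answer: -623/12 ≈ -51.917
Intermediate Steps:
R = 36
77*(6/R + G/(-44)) = 77*(6/36 + 37/(-44)) = 77*(6*(1/36) + 37*(-1/44)) = 77*(⅙ - 37/44) = 77*(-89/132) = -623/12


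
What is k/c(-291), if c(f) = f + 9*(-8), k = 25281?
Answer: -8427/121 ≈ -69.645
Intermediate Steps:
c(f) = -72 + f (c(f) = f - 72 = -72 + f)
k/c(-291) = 25281/(-72 - 291) = 25281/(-363) = 25281*(-1/363) = -8427/121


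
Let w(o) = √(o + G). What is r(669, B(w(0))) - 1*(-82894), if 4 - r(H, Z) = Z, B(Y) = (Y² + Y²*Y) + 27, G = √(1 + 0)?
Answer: 82869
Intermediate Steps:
G = 1 (G = √1 = 1)
w(o) = √(1 + o) (w(o) = √(o + 1) = √(1 + o))
B(Y) = 27 + Y² + Y³ (B(Y) = (Y² + Y³) + 27 = 27 + Y² + Y³)
r(H, Z) = 4 - Z
r(669, B(w(0))) - 1*(-82894) = (4 - (27 + (√(1 + 0))² + (√(1 + 0))³)) - 1*(-82894) = (4 - (27 + (√1)² + (√1)³)) + 82894 = (4 - (27 + 1² + 1³)) + 82894 = (4 - (27 + 1 + 1)) + 82894 = (4 - 1*29) + 82894 = (4 - 29) + 82894 = -25 + 82894 = 82869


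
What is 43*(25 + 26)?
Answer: 2193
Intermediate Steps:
43*(25 + 26) = 43*51 = 2193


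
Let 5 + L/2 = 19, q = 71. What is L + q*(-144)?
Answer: -10196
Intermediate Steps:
L = 28 (L = -10 + 2*19 = -10 + 38 = 28)
L + q*(-144) = 28 + 71*(-144) = 28 - 10224 = -10196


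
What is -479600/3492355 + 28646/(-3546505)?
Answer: -360189159866/2477130893855 ≈ -0.14541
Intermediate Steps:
-479600/3492355 + 28646/(-3546505) = -479600*1/3492355 + 28646*(-1/3546505) = -95920/698471 - 28646/3546505 = -360189159866/2477130893855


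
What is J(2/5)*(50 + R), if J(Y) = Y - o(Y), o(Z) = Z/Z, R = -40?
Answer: -6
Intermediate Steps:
o(Z) = 1
J(Y) = -1 + Y (J(Y) = Y - 1*1 = Y - 1 = -1 + Y)
J(2/5)*(50 + R) = (-1 + 2/5)*(50 - 40) = (-1 + 2*(⅕))*10 = (-1 + ⅖)*10 = -⅗*10 = -6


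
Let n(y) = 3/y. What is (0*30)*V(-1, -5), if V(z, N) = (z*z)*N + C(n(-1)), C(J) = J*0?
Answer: 0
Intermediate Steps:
C(J) = 0
V(z, N) = N*z² (V(z, N) = (z*z)*N + 0 = z²*N + 0 = N*z² + 0 = N*z²)
(0*30)*V(-1, -5) = (0*30)*(-5*(-1)²) = 0*(-5*1) = 0*(-5) = 0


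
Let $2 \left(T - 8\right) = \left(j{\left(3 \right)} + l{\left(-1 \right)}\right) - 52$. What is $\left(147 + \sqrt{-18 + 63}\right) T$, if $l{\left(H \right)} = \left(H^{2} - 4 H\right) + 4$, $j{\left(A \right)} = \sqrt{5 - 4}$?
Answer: $-1911 - 39 \sqrt{5} \approx -1998.2$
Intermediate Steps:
$j{\left(A \right)} = 1$ ($j{\left(A \right)} = \sqrt{1} = 1$)
$l{\left(H \right)} = 4 + H^{2} - 4 H$
$T = -13$ ($T = 8 + \frac{\left(1 + \left(4 + \left(-1\right)^{2} - -4\right)\right) - 52}{2} = 8 + \frac{\left(1 + \left(4 + 1 + 4\right)\right) - 52}{2} = 8 + \frac{\left(1 + 9\right) - 52}{2} = 8 + \frac{10 - 52}{2} = 8 + \frac{1}{2} \left(-42\right) = 8 - 21 = -13$)
$\left(147 + \sqrt{-18 + 63}\right) T = \left(147 + \sqrt{-18 + 63}\right) \left(-13\right) = \left(147 + \sqrt{45}\right) \left(-13\right) = \left(147 + 3 \sqrt{5}\right) \left(-13\right) = -1911 - 39 \sqrt{5}$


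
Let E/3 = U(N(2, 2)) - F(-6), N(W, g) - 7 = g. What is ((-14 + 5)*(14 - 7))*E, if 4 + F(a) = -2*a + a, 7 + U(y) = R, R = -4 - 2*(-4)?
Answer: 945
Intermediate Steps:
N(W, g) = 7 + g
R = 4 (R = -4 + 8 = 4)
U(y) = -3 (U(y) = -7 + 4 = -3)
F(a) = -4 - a (F(a) = -4 + (-2*a + a) = -4 - a)
E = -15 (E = 3*(-3 - (-4 - 1*(-6))) = 3*(-3 - (-4 + 6)) = 3*(-3 - 1*2) = 3*(-3 - 2) = 3*(-5) = -15)
((-14 + 5)*(14 - 7))*E = ((-14 + 5)*(14 - 7))*(-15) = -9*7*(-15) = -63*(-15) = 945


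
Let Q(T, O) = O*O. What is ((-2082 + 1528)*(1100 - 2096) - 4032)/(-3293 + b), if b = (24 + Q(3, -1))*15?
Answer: -273876/1459 ≈ -187.71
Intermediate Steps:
Q(T, O) = O²
b = 375 (b = (24 + (-1)²)*15 = (24 + 1)*15 = 25*15 = 375)
((-2082 + 1528)*(1100 - 2096) - 4032)/(-3293 + b) = ((-2082 + 1528)*(1100 - 2096) - 4032)/(-3293 + 375) = (-554*(-996) - 4032)/(-2918) = (551784 - 4032)*(-1/2918) = 547752*(-1/2918) = -273876/1459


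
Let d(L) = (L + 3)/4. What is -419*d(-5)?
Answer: 419/2 ≈ 209.50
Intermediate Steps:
d(L) = ¾ + L/4 (d(L) = (3 + L)*(¼) = ¾ + L/4)
-419*d(-5) = -419*(¾ + (¼)*(-5)) = -419*(¾ - 5/4) = -419*(-½) = 419/2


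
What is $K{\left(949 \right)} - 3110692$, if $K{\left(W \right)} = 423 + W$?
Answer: $-3109320$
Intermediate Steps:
$K{\left(949 \right)} - 3110692 = \left(423 + 949\right) - 3110692 = 1372 - 3110692 = -3109320$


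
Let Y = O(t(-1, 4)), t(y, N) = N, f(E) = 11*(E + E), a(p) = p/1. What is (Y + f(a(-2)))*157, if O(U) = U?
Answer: -6280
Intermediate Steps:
a(p) = p (a(p) = p*1 = p)
f(E) = 22*E (f(E) = 11*(2*E) = 22*E)
Y = 4
(Y + f(a(-2)))*157 = (4 + 22*(-2))*157 = (4 - 44)*157 = -40*157 = -6280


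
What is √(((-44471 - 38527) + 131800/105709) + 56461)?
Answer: I*√296520926129497/105709 ≈ 162.9*I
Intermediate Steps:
√(((-44471 - 38527) + 131800/105709) + 56461) = √((-82998 + 131800*(1/105709)) + 56461) = √((-82998 + 131800/105709) + 56461) = √(-8773503782/105709 + 56461) = √(-2805067933/105709) = I*√296520926129497/105709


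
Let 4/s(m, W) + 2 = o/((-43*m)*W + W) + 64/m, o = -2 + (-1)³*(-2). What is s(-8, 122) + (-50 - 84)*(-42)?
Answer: 28138/5 ≈ 5627.6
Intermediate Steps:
o = 0 (o = -2 - 1*(-2) = -2 + 2 = 0)
s(m, W) = 4/(-2 + 64/m) (s(m, W) = 4/(-2 + (0/((-43*m)*W + W) + 64/m)) = 4/(-2 + (0/(-43*W*m + W) + 64/m)) = 4/(-2 + (0/(W - 43*W*m) + 64/m)) = 4/(-2 + (0 + 64/m)) = 4/(-2 + 64/m))
s(-8, 122) + (-50 - 84)*(-42) = -2*(-8)/(-32 - 8) + (-50 - 84)*(-42) = -2*(-8)/(-40) - 134*(-42) = -2*(-8)*(-1/40) + 5628 = -⅖ + 5628 = 28138/5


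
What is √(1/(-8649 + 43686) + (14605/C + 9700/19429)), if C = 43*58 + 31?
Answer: √82507321213056151664330/114590201955 ≈ 2.5067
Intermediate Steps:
C = 2525 (C = 2494 + 31 = 2525)
√(1/(-8649 + 43686) + (14605/C + 9700/19429)) = √(1/(-8649 + 43686) + (14605/2525 + 9700/19429)) = √(1/35037 + (14605*(1/2525) + 9700*(1/19429))) = √(1/35037 + (2921/505 + 9700/19429)) = √(1/35037 + 61650609/9811645) = √(2160062199178/343770605865) = √82507321213056151664330/114590201955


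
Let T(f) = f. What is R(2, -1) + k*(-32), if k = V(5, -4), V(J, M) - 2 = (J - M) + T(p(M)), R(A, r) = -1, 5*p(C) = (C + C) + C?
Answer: -1381/5 ≈ -276.20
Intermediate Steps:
p(C) = 3*C/5 (p(C) = ((C + C) + C)/5 = (2*C + C)/5 = (3*C)/5 = 3*C/5)
V(J, M) = 2 + J - 2*M/5 (V(J, M) = 2 + ((J - M) + 3*M/5) = 2 + (J - 2*M/5) = 2 + J - 2*M/5)
k = 43/5 (k = 2 + 5 - ⅖*(-4) = 2 + 5 + 8/5 = 43/5 ≈ 8.6000)
R(2, -1) + k*(-32) = -1 + (43/5)*(-32) = -1 - 1376/5 = -1381/5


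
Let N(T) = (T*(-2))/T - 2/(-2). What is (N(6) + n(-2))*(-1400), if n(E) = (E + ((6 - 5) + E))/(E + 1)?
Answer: -2800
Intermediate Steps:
N(T) = -1 (N(T) = (-2*T)/T - 2*(-½) = -2 + 1 = -1)
n(E) = (1 + 2*E)/(1 + E) (n(E) = (E + (1 + E))/(1 + E) = (1 + 2*E)/(1 + E))
(N(6) + n(-2))*(-1400) = (-1 + (1 + 2*(-2))/(1 - 2))*(-1400) = (-1 + (1 - 4)/(-1))*(-1400) = (-1 - 1*(-3))*(-1400) = (-1 + 3)*(-1400) = 2*(-1400) = -2800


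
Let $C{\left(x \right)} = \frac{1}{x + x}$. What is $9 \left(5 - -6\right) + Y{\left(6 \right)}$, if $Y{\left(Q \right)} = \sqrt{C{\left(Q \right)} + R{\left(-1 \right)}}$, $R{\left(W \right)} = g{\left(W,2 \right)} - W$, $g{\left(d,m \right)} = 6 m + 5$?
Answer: $99 + \frac{\sqrt{651}}{6} \approx 103.25$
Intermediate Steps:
$C{\left(x \right)} = \frac{1}{2 x}$
$g{\left(d,m \right)} = 5 + 6 m$
$R{\left(W \right)} = 17 - W$ ($R{\left(W \right)} = \left(5 + 6 \cdot 2\right) - W = \left(5 + 12\right) - W = 17 - W$)
$Y{\left(Q \right)} = \sqrt{18 + \frac{1}{2 Q}}$ ($Y{\left(Q \right)} = \sqrt{\frac{1}{2 Q} + \left(17 - -1\right)} = \sqrt{\frac{1}{2 Q} + \left(17 + 1\right)} = \sqrt{\frac{1}{2 Q} + 18} = \sqrt{18 + \frac{1}{2 Q}}$)
$9 \left(5 - -6\right) + Y{\left(6 \right)} = 9 \left(5 - -6\right) + \frac{\sqrt{72 + \frac{2}{6}}}{2} = 9 \left(5 + 6\right) + \frac{\sqrt{72 + 2 \cdot \frac{1}{6}}}{2} = 9 \cdot 11 + \frac{\sqrt{72 + \frac{1}{3}}}{2} = 99 + \frac{\sqrt{\frac{217}{3}}}{2} = 99 + \frac{\frac{1}{3} \sqrt{651}}{2} = 99 + \frac{\sqrt{651}}{6}$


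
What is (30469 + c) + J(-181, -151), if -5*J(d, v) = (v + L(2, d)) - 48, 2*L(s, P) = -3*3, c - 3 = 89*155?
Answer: 443077/10 ≈ 44308.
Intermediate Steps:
c = 13798 (c = 3 + 89*155 = 3 + 13795 = 13798)
L(s, P) = -9/2 (L(s, P) = (-3*3)/2 = (½)*(-9) = -9/2)
J(d, v) = 21/2 - v/5 (J(d, v) = -((v - 9/2) - 48)/5 = -((-9/2 + v) - 48)/5 = -(-105/2 + v)/5 = 21/2 - v/5)
(30469 + c) + J(-181, -151) = (30469 + 13798) + (21/2 - ⅕*(-151)) = 44267 + (21/2 + 151/5) = 44267 + 407/10 = 443077/10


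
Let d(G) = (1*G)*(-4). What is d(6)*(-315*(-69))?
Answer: -521640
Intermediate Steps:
d(G) = -4*G (d(G) = G*(-4) = -4*G)
d(6)*(-315*(-69)) = (-4*6)*(-315*(-69)) = -24*21735 = -521640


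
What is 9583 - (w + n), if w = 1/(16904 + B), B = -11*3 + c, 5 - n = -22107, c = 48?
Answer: -211978152/16919 ≈ -12529.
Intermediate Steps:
n = 22112 (n = 5 - 1*(-22107) = 5 + 22107 = 22112)
B = 15 (B = -11*3 + 48 = -33 + 48 = 15)
w = 1/16919 (w = 1/(16904 + 15) = 1/16919 ≈ 5.9105e-5)
9583 - (w + n) = 9583 - (1/16919 + 22112) = 9583 - 1*374112929/16919 = 9583 - 374112929/16919 = -211978152/16919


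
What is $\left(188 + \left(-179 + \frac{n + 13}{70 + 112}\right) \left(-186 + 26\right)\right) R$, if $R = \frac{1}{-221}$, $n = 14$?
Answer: $- \frac{2621188}{20111} \approx -130.34$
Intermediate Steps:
$R = - \frac{1}{221} \approx -0.0045249$
$\left(188 + \left(-179 + \frac{n + 13}{70 + 112}\right) \left(-186 + 26\right)\right) R = \left(188 + \left(-179 + \frac{14 + 13}{70 + 112}\right) \left(-186 + 26\right)\right) \left(- \frac{1}{221}\right) = \left(188 + \left(-179 + \frac{27}{182}\right) \left(-160\right)\right) \left(- \frac{1}{221}\right) = \left(188 - - \frac{2604080}{91}\right) \left(- \frac{1}{221}\right) = \left(188 + \frac{2604080}{91}\right) \left(- \frac{1}{221}\right) = \frac{2621188}{91} \left(- \frac{1}{221}\right) = - \frac{2621188}{20111}$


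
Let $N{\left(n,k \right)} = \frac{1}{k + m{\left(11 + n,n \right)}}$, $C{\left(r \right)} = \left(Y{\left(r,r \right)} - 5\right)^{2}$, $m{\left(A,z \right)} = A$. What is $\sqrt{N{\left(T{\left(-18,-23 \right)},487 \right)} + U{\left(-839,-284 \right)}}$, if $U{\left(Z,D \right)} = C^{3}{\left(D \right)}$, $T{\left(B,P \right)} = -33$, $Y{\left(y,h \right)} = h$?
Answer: $\frac{\sqrt{125977493245005072690}}{465} \approx 2.4138 \cdot 10^{7}$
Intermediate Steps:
$C{\left(r \right)} = \left(-5 + r\right)^{2}$ ($C{\left(r \right)} = \left(r - 5\right)^{2} = \left(-5 + r\right)^{2}$)
$N{\left(n,k \right)} = \frac{1}{11 + k + n}$ ($N{\left(n,k \right)} = \frac{1}{k + \left(11 + n\right)} = \frac{1}{11 + k + n}$)
$U{\left(Z,D \right)} = \left(-5 + D\right)^{6}$ ($U{\left(Z,D \right)} = \left(\left(-5 + D\right)^{2}\right)^{3} = \left(-5 + D\right)^{6}$)
$\sqrt{N{\left(T{\left(-18,-23 \right)},487 \right)} + U{\left(-839,-284 \right)}} = \sqrt{\frac{1}{11 + 487 - 33} + \left(-5 - 284\right)^{6}} = \sqrt{\frac{1}{465} + \left(-289\right)^{6}} = \sqrt{\frac{1}{465} + 582622237229761} = \sqrt{\frac{270919340311838866}{465}} = \frac{\sqrt{125977493245005072690}}{465}$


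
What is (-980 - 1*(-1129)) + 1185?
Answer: 1334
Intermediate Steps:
(-980 - 1*(-1129)) + 1185 = (-980 + 1129) + 1185 = 149 + 1185 = 1334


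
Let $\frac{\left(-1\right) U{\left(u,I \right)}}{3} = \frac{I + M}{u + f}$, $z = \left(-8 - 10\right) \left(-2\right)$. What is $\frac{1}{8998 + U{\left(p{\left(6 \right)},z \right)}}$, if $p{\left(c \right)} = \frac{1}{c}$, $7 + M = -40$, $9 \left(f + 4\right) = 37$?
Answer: $\frac{5}{45584} \approx 0.00010969$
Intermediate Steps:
$f = \frac{1}{9}$ ($f = -4 + \frac{1}{9} \cdot 37 = -4 + \frac{37}{9} = \frac{1}{9} \approx 0.11111$)
$M = -47$ ($M = -7 - 40 = -47$)
$z = 36$ ($z = \left(-18\right) \left(-2\right) = 36$)
$U{\left(u,I \right)} = - \frac{3 \left(-47 + I\right)}{\frac{1}{9} + u}$ ($U{\left(u,I \right)} = - 3 \frac{I - 47}{u + \frac{1}{9}} = - 3 \frac{-47 + I}{\frac{1}{9} + u} = - \frac{3 \left(-47 + I\right)}{\frac{1}{9} + u}$)
$\frac{1}{8998 + U{\left(p{\left(6 \right)},z \right)}} = \frac{1}{8998 + \frac{27 \left(47 - 36\right)}{1 + \frac{9}{6}}} = \frac{1}{8998 + \frac{27 \left(47 - 36\right)}{1 + 9 \cdot \frac{1}{6}}} = \frac{1}{8998 + 27 \frac{1}{1 + \frac{3}{2}} \cdot 11} = \frac{1}{8998 + 27 \frac{1}{\frac{5}{2}} \cdot 11} = \frac{1}{8998 + 27 \cdot \frac{2}{5} \cdot 11} = \frac{1}{8998 + \frac{594}{5}} = \frac{1}{\frac{45584}{5}} = \frac{5}{45584}$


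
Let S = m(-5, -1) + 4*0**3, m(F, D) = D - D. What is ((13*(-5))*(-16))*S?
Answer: 0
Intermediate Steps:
m(F, D) = 0
S = 0 (S = 0 + 4*0**3 = 0 + 4*0 = 0 + 0 = 0)
((13*(-5))*(-16))*S = ((13*(-5))*(-16))*0 = -65*(-16)*0 = 1040*0 = 0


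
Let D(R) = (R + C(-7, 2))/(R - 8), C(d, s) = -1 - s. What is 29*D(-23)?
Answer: 754/31 ≈ 24.323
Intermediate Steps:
D(R) = (-3 + R)/(-8 + R) (D(R) = (R + (-1 - 1*2))/(R - 8) = (R + (-1 - 2))/(-8 + R) = (R - 3)/(-8 + R) = (-3 + R)/(-8 + R))
29*D(-23) = 29*((-3 - 23)/(-8 - 23)) = 29*(-26/(-31)) = 29*(-1/31*(-26)) = 29*(26/31) = 754/31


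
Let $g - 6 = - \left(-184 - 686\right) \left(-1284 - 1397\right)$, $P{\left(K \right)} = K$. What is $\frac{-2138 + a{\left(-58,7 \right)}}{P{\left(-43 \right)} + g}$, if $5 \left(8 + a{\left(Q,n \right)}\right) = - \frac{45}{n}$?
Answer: $\frac{15031}{16327549} \approx 0.00092059$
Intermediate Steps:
$a{\left(Q,n \right)} = -8 - \frac{9}{n}$ ($a{\left(Q,n \right)} = -8 + \frac{\left(-45\right) \frac{1}{n}}{5} = -8 - \frac{9}{n}$)
$g = -2332464$ ($g = 6 - \left(-184 - 686\right) \left(-1284 - 1397\right) = 6 - \left(-870\right) \left(-2681\right) = 6 - 2332470 = -2332464$)
$\frac{-2138 + a{\left(-58,7 \right)}}{P{\left(-43 \right)} + g} = \frac{-2138 - \left(8 + \frac{9}{7}\right)}{-43 - 2332464} = \frac{-2138 - \frac{65}{7}}{-2332507} = \left(-2138 - \frac{65}{7}\right) \left(- \frac{1}{2332507}\right) = \left(- \frac{15031}{7}\right) \left(- \frac{1}{2332507}\right) = \frac{15031}{16327549}$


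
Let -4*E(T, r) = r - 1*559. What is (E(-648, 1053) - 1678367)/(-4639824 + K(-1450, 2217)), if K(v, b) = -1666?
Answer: 3356981/9282980 ≈ 0.36163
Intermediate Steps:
E(T, r) = 559/4 - r/4 (E(T, r) = -(r - 1*559)/4 = -(r - 559)/4 = -(-559 + r)/4 = 559/4 - r/4)
(E(-648, 1053) - 1678367)/(-4639824 + K(-1450, 2217)) = ((559/4 - 1/4*1053) - 1678367)/(-4639824 - 1666) = ((559/4 - 1053/4) - 1678367)/(-4641490) = (-247/2 - 1678367)*(-1/4641490) = -3356981/2*(-1/4641490) = 3356981/9282980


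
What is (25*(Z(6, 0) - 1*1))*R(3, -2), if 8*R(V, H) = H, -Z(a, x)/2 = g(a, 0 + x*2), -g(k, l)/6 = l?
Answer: 25/4 ≈ 6.2500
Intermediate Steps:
g(k, l) = -6*l
Z(a, x) = 24*x (Z(a, x) = -(-12)*(0 + x*2) = -(-12)*(0 + 2*x) = -(-12)*2*x = -(-24)*x = 24*x)
R(V, H) = H/8
(25*(Z(6, 0) - 1*1))*R(3, -2) = (25*(24*0 - 1*1))*((1/8)*(-2)) = (25*(0 - 1))*(-1/4) = (25*(-1))*(-1/4) = -25*(-1/4) = 25/4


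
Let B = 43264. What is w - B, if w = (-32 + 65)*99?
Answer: -39997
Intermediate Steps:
w = 3267 (w = 33*99 = 3267)
w - B = 3267 - 1*43264 = 3267 - 43264 = -39997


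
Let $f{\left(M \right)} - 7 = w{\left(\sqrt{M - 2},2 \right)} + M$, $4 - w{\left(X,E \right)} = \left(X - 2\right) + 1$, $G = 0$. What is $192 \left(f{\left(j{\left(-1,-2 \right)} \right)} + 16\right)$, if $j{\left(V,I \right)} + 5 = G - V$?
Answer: $4608 - 192 i \sqrt{6} \approx 4608.0 - 470.3 i$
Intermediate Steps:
$w{\left(X,E \right)} = 5 - X$ ($w{\left(X,E \right)} = 4 - \left(\left(X - 2\right) + 1\right) = 4 - \left(\left(-2 + X\right) + 1\right) = 4 - \left(-1 + X\right) = 5 - X$)
$j{\left(V,I \right)} = -5 - V$ ($j{\left(V,I \right)} = -5 + \left(0 - V\right) = -5 - V$)
$f{\left(M \right)} = 12 + M - \sqrt{-2 + M}$ ($f{\left(M \right)} = 7 - \left(-5 + \sqrt{M - 2} - M\right) = 7 - \left(-5 + \sqrt{-2 + M} - M\right) = 7 + \left(5 + M - \sqrt{-2 + M}\right) = 12 + M - \sqrt{-2 + M}$)
$192 \left(f{\left(j{\left(-1,-2 \right)} \right)} + 16\right) = 192 \left(\left(12 - 4 - \sqrt{-2 - 4}\right) + 16\right) = 192 \left(\left(12 - 4 - \sqrt{-6}\right) + 16\right) = 192 \left(\left(12 - 4 - i \sqrt{6}\right) + 16\right) = 192 \left(\left(8 - i \sqrt{6}\right) + 16\right) = 192 \left(24 - i \sqrt{6}\right) = 4608 - 192 i \sqrt{6}$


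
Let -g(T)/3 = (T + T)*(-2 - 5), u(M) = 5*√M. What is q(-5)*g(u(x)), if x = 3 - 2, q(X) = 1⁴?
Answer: 210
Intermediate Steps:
q(X) = 1
x = 1
g(T) = 42*T (g(T) = -3*(T + T)*(-2 - 5) = -3*2*T*(-7) = -(-42)*T = 42*T)
q(-5)*g(u(x)) = 1*(42*(5*√1)) = 1*(42*(5*1)) = 1*(42*5) = 1*210 = 210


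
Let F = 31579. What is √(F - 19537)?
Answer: 3*√1338 ≈ 109.74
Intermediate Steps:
√(F - 19537) = √(31579 - 19537) = √12042 = 3*√1338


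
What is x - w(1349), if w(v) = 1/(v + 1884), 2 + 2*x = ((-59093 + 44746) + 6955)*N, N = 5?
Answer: -59749074/3233 ≈ -18481.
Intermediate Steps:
x = -18481 (x = -1 + (((-59093 + 44746) + 6955)*5)/2 = -1 + ((-14347 + 6955)*5)/2 = -1 + (-7392*5)/2 = -1 + (½)*(-36960) = -1 - 18480 = -18481)
w(v) = 1/(1884 + v)
x - w(1349) = -18481 - 1/(1884 + 1349) = -18481 - 1/3233 = -59749074/3233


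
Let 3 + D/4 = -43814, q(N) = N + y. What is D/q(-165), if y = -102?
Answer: 175268/267 ≈ 656.43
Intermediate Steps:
q(N) = -102 + N (q(N) = N - 102 = -102 + N)
D = -175268 (D = -12 + 4*(-43814) = -12 - 175256 = -175268)
D/q(-165) = -175268/(-102 - 165) = -175268/(-267) = -175268*(-1/267) = 175268/267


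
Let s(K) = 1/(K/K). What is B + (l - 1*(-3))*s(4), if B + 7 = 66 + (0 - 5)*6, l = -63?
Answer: -31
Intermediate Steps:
s(K) = 1 (s(K) = 1/1 = 1)
B = 29 (B = -7 + (66 + (0 - 5)*6) = -7 + (66 - 5*6) = -7 + (66 - 30) = -7 + 36 = 29)
B + (l - 1*(-3))*s(4) = 29 + (-63 - 1*(-3))*1 = 29 + (-63 + 3)*1 = 29 - 60*1 = 29 - 60 = -31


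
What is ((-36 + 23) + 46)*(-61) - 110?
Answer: -2123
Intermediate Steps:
((-36 + 23) + 46)*(-61) - 110 = (-13 + 46)*(-61) - 110 = 33*(-61) - 110 = -2013 - 110 = -2123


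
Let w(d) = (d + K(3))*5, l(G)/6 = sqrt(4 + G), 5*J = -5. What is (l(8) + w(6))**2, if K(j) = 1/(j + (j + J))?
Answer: 1393 + 744*sqrt(3) ≈ 2681.6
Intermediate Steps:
J = -1 (J = (1/5)*(-5) = -1)
K(j) = 1/(-1 + 2*j) (K(j) = 1/(j + (j - 1)) = 1/(j + (-1 + j)) = 1/(-1 + 2*j))
l(G) = 6*sqrt(4 + G)
w(d) = 1 + 5*d (w(d) = (d + 1/(-1 + 2*3))*5 = (d + 1/(-1 + 6))*5 = (d + 1/5)*5 = (1/5 + d)*5 = 1 + 5*d)
(l(8) + w(6))**2 = (6*sqrt(4 + 8) + (1 + 5*6))**2 = (6*sqrt(12) + (1 + 30))**2 = (6*(2*sqrt(3)) + 31)**2 = (12*sqrt(3) + 31)**2 = (31 + 12*sqrt(3))**2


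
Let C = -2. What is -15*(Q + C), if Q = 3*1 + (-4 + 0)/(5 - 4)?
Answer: 45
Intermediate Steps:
Q = -1 (Q = 3 - 4/1 = 3 - 4*1 = 3 - 4 = -1)
-15*(Q + C) = -15*(-1 - 2) = -15*(-3) = 45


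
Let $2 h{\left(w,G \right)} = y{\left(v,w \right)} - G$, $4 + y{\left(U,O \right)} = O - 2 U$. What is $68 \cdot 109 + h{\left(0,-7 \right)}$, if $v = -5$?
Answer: $\frac{14837}{2} \approx 7418.5$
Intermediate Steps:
$y{\left(U,O \right)} = -4 + O - 2 U$ ($y{\left(U,O \right)} = -4 + \left(O - 2 U\right) = -4 + O - 2 U$)
$h{\left(w,G \right)} = 3 + \frac{w}{2} - \frac{G}{2}$ ($h{\left(w,G \right)} = \frac{\left(-4 + w - -10\right) - G}{2} = \frac{\left(-4 + w + 10\right) - G}{2} = \frac{\left(6 + w\right) - G}{2} = \frac{6 + w - G}{2} = 3 + \frac{w}{2} - \frac{G}{2}$)
$68 \cdot 109 + h{\left(0,-7 \right)} = 68 \cdot 109 + \left(3 + \frac{1}{2} \cdot 0 - - \frac{7}{2}\right) = 7412 + \left(3 + 0 + \frac{7}{2}\right) = 7412 + \frac{13}{2} = \frac{14837}{2}$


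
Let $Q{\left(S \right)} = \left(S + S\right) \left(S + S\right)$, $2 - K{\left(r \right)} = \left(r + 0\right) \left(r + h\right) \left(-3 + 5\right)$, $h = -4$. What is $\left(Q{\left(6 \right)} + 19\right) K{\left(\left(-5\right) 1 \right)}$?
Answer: $-14344$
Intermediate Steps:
$K{\left(r \right)} = 2 - 2 r \left(-4 + r\right)$ ($K{\left(r \right)} = 2 - \left(r + 0\right) \left(r - 4\right) \left(-3 + 5\right) = 2 - r \left(-4 + r\right) 2 = 2 - 2 r \left(-4 + r\right)$)
$Q{\left(S \right)} = 4 S^{2}$ ($Q{\left(S \right)} = 2 S 2 S = 4 S^{2}$)
$\left(Q{\left(6 \right)} + 19\right) K{\left(\left(-5\right) 1 \right)} = \left(4 \cdot 6^{2} + 19\right) \left(2 - 2 \left(\left(-5\right) 1\right)^{2} + 8 \left(\left(-5\right) 1\right)\right) = \left(4 \cdot 36 + 19\right) \left(2 - 2 \left(-5\right)^{2} + 8 \left(-5\right)\right) = \left(144 + 19\right) \left(2 - 50 - 40\right) = 163 \left(2 - 50 - 40\right) = 163 \left(-88\right) = -14344$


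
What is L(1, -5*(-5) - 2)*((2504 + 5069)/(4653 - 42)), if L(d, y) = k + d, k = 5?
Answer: 15146/1537 ≈ 9.8543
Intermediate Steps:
L(d, y) = 5 + d
L(1, -5*(-5) - 2)*((2504 + 5069)/(4653 - 42)) = (5 + 1)*((2504 + 5069)/(4653 - 42)) = 6*(7573/4611) = 15146/1537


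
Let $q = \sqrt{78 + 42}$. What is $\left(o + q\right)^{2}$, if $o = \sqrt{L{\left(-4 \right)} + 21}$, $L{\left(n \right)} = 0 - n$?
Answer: $145 + 20 \sqrt{30} \approx 254.54$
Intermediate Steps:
$L{\left(n \right)} = - n$
$o = 5$ ($o = \sqrt{\left(-1\right) \left(-4\right) + 21} = \sqrt{4 + 21} = \sqrt{25} = 5$)
$q = 2 \sqrt{30}$ ($q = \sqrt{120} = 2 \sqrt{30} \approx 10.954$)
$\left(o + q\right)^{2} = \left(5 + 2 \sqrt{30}\right)^{2}$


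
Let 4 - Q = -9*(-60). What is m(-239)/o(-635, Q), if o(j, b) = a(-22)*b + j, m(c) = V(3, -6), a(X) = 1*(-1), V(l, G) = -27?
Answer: 3/11 ≈ 0.27273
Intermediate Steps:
Q = -536 (Q = 4 - (-9)*(-60) = 4 - 1*540 = 4 - 540 = -536)
a(X) = -1
m(c) = -27
o(j, b) = j - b (o(j, b) = -b + j = j - b)
m(-239)/o(-635, Q) = -27/(-635 - 1*(-536)) = -27/(-635 + 536) = -27/(-99) = -27*(-1/99) = 3/11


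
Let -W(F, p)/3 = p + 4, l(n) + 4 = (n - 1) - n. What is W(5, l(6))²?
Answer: 9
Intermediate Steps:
l(n) = -5 (l(n) = -4 + ((n - 1) - n) = -4 + ((-1 + n) - n) = -4 - 1 = -5)
W(F, p) = -12 - 3*p (W(F, p) = -3*(p + 4) = -3*(4 + p) = -12 - 3*p)
W(5, l(6))² = (-12 - 3*(-5))² = (-12 + 15)² = 3² = 9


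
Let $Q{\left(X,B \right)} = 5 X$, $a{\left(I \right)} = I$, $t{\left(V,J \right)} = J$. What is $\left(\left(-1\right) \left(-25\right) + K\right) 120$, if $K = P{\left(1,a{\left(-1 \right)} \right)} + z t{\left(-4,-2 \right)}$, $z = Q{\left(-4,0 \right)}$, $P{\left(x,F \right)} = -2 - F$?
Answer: $7680$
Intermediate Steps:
$z = -20$ ($z = 5 \left(-4\right) = -20$)
$K = 39$ ($K = \left(-2 - -1\right) - -40 = \left(-2 + 1\right) + 40 = -1 + 40 = 39$)
$\left(\left(-1\right) \left(-25\right) + K\right) 120 = \left(\left(-1\right) \left(-25\right) + 39\right) 120 = \left(25 + 39\right) 120 = 64 \cdot 120 = 7680$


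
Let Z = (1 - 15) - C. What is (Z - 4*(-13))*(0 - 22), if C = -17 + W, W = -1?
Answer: -1232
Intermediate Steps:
C = -18 (C = -17 - 1 = -18)
Z = 4 (Z = (1 - 15) - 1*(-18) = -14 + 18 = 4)
(Z - 4*(-13))*(0 - 22) = (4 - 4*(-13))*(0 - 22) = (4 + 52)*(-22) = 56*(-22) = -1232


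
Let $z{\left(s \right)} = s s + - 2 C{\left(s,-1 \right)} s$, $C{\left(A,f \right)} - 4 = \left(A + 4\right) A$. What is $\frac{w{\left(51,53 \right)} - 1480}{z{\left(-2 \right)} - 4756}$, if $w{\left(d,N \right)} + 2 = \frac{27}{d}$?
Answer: $\frac{8395}{26928} \approx 0.31176$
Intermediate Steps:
$C{\left(A,f \right)} = 4 + A \left(4 + A\right)$ ($C{\left(A,f \right)} = 4 + \left(A + 4\right) A = 4 + \left(4 + A\right) A = 4 + A \left(4 + A\right)$)
$w{\left(d,N \right)} = -2 + \frac{27}{d}$
$z{\left(s \right)} = s^{2} + s \left(-8 - 8 s - 2 s^{2}\right)$ ($z{\left(s \right)} = s s + - 2 \left(4 + s^{2} + 4 s\right) s = s^{2} + \left(-8 - 8 s - 2 s^{2}\right) s = s^{2} + s \left(-8 - 8 s - 2 s^{2}\right)$)
$\frac{w{\left(51,53 \right)} - 1480}{z{\left(-2 \right)} - 4756} = \frac{\left(-2 + \frac{27}{51}\right) - 1480}{- 2 \left(-8 - -14 - 2 \left(-2\right)^{2}\right) - 4756} = \frac{\left(-2 + 27 \cdot \frac{1}{51}\right) - 1480}{- 2 \left(-8 + 14 - 8\right) - 4756} = \frac{\left(-2 + \frac{9}{17}\right) - 1480}{- 2 \left(-8 + 14 - 8\right) - 4756} = \frac{- \frac{25}{17} - 1480}{\left(-2\right) \left(-2\right) - 4756} = - \frac{25185}{17 \left(4 - 4756\right)} = - \frac{25185}{17 \left(-4752\right)} = \left(- \frac{25185}{17}\right) \left(- \frac{1}{4752}\right) = \frac{8395}{26928}$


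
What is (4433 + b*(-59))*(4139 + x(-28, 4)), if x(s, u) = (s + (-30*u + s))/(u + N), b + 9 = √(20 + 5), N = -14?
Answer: 97035827/5 ≈ 1.9407e+7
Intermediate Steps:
b = -4 (b = -9 + √(20 + 5) = -9 + √25 = -9 + 5 = -4)
x(s, u) = (-30*u + 2*s)/(-14 + u) (x(s, u) = (s + (-30*u + s))/(u - 14) = (s + (s - 30*u))/(-14 + u) = (-30*u + 2*s)/(-14 + u))
(4433 + b*(-59))*(4139 + x(-28, 4)) = (4433 - 4*(-59))*(4139 + 2*(-28 - 15*4)/(-14 + 4)) = (4433 + 236)*(4139 + 2*(-28 - 60)/(-10)) = 4669*(4139 + 2*(-⅒)*(-88)) = 4669*(4139 + 88/5) = 4669*(20783/5) = 97035827/5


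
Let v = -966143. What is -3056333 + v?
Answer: -4022476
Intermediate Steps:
-3056333 + v = -3056333 - 966143 = -4022476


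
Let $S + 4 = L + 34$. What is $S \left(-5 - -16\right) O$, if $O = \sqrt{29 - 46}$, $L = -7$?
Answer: $253 i \sqrt{17} \approx 1043.1 i$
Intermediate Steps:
$O = i \sqrt{17}$ ($O = \sqrt{-17} = i \sqrt{17} \approx 4.1231 i$)
$S = 23$ ($S = -4 + \left(-7 + 34\right) = -4 + 27 = 23$)
$S \left(-5 - -16\right) O = 23 \left(-5 - -16\right) i \sqrt{17} = 23 \left(-5 + 16\right) i \sqrt{17} = 23 \cdot 11 i \sqrt{17} = 253 i \sqrt{17}$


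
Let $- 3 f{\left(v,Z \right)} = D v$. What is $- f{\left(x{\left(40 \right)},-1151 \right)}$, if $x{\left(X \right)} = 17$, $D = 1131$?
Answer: $6409$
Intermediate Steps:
$f{\left(v,Z \right)} = - 377 v$ ($f{\left(v,Z \right)} = - \frac{1131 v}{3} = - 377 v$)
$- f{\left(x{\left(40 \right)},-1151 \right)} = - \left(-377\right) 17 = \left(-1\right) \left(-6409\right) = 6409$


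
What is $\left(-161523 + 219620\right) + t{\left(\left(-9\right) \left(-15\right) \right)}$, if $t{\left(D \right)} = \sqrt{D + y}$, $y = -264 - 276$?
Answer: $58097 + 9 i \sqrt{5} \approx 58097.0 + 20.125 i$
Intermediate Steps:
$y = -540$
$t{\left(D \right)} = \sqrt{-540 + D}$ ($t{\left(D \right)} = \sqrt{D - 540} = \sqrt{-540 + D}$)
$\left(-161523 + 219620\right) + t{\left(\left(-9\right) \left(-15\right) \right)} = \left(-161523 + 219620\right) + \sqrt{-540 - -135} = 58097 + \sqrt{-540 + 135} = 58097 + \sqrt{-405} = 58097 + 9 i \sqrt{5}$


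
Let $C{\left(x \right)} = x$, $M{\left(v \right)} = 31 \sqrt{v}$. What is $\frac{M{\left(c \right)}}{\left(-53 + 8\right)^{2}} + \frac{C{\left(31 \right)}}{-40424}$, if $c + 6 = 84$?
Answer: $- \frac{1}{1304} + \frac{31 \sqrt{78}}{2025} \approx 0.13444$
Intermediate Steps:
$c = 78$ ($c = -6 + 84 = 78$)
$\frac{M{\left(c \right)}}{\left(-53 + 8\right)^{2}} + \frac{C{\left(31 \right)}}{-40424} = \frac{31 \sqrt{78}}{\left(-53 + 8\right)^{2}} + \frac{31}{-40424} = \frac{31 \sqrt{78}}{\left(-45\right)^{2}} + 31 \left(- \frac{1}{40424}\right) = \frac{31 \sqrt{78}}{2025} - \frac{1}{1304} = - \frac{1}{1304} + \frac{31 \sqrt{78}}{2025}$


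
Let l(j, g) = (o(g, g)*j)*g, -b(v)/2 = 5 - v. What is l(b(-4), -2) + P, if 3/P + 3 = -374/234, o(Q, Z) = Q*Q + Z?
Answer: 38385/538 ≈ 71.348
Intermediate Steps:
b(v) = -10 + 2*v (b(v) = -2*(5 - v) = -10 + 2*v)
o(Q, Z) = Z + Q² (o(Q, Z) = Q² + Z = Z + Q²)
l(j, g) = g*j*(g + g²) (l(j, g) = ((g + g²)*j)*g = (j*(g + g²))*g = g*j*(g + g²))
P = -351/538 (P = 3/(-3 - 374/234) = 3/(-3 - 374*1/234) = 3/(-3 - 187/117) = 3/(-538/117) = 3*(-117/538) = -351/538 ≈ -0.65242)
l(b(-4), -2) + P = (-10 + 2*(-4))*(-2)²*(1 - 2) - 351/538 = (-10 - 8)*4*(-1) - 351/538 = -18*4*(-1) - 351/538 = 72 - 351/538 = 38385/538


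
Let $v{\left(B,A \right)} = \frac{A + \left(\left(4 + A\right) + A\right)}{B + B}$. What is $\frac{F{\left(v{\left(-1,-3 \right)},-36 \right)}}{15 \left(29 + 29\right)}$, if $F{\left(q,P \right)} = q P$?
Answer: $- \frac{3}{29} \approx -0.10345$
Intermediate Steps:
$v{\left(B,A \right)} = \frac{4 + 3 A}{2 B}$ ($v{\left(B,A \right)} = \frac{A + \left(4 + 2 A\right)}{2 B} = \left(4 + 3 A\right) \frac{1}{2 B} = \frac{4 + 3 A}{2 B}$)
$F{\left(q,P \right)} = P q$
$\frac{F{\left(v{\left(-1,-3 \right)},-36 \right)}}{15 \left(29 + 29\right)} = \frac{\left(-36\right) \frac{4 + 3 \left(-3\right)}{2 \left(-1\right)}}{15 \left(29 + 29\right)} = \frac{\left(-36\right) \frac{1}{2} \left(-1\right) \left(4 - 9\right)}{15 \cdot 58} = \frac{\left(-36\right) \frac{1}{2} \left(-1\right) \left(-5\right)}{870} = \left(-36\right) \frac{5}{2} \cdot \frac{1}{870} = \left(-90\right) \frac{1}{870} = - \frac{3}{29}$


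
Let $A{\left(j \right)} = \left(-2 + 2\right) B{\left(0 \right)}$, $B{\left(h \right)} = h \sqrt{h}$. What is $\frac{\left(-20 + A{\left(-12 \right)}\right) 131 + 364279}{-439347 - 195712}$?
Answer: $- \frac{361659}{635059} \approx -0.56949$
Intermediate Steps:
$B{\left(h \right)} = h^{\frac{3}{2}}$
$A{\left(j \right)} = 0$ ($A{\left(j \right)} = \left(-2 + 2\right) 0^{\frac{3}{2}} = 0 \cdot 0 = 0$)
$\frac{\left(-20 + A{\left(-12 \right)}\right) 131 + 364279}{-439347 - 195712} = \frac{\left(-20 + 0\right) 131 + 364279}{-439347 - 195712} = \frac{\left(-20\right) 131 + 364279}{-635059} = \left(-2620 + 364279\right) \left(- \frac{1}{635059}\right) = 361659 \left(- \frac{1}{635059}\right) = - \frac{361659}{635059}$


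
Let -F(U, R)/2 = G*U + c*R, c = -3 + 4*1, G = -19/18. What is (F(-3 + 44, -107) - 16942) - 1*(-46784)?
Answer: 271283/9 ≈ 30143.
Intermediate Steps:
G = -19/18 (G = -19*1/18 = -19/18 ≈ -1.0556)
c = 1 (c = -3 + 4 = 1)
F(U, R) = -2*R + 19*U/9 (F(U, R) = -2*(-19*U/18 + 1*R) = -2*(-19*U/18 + R) = -2*(R - 19*U/18) = -2*R + 19*U/9)
(F(-3 + 44, -107) - 16942) - 1*(-46784) = ((-2*(-107) + 19*(-3 + 44)/9) - 16942) - 1*(-46784) = ((214 + (19/9)*41) - 16942) + 46784 = ((214 + 779/9) - 16942) + 46784 = (2705/9 - 16942) + 46784 = -149773/9 + 46784 = 271283/9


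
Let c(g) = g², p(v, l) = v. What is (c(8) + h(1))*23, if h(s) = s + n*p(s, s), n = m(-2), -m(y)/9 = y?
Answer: 1909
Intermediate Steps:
m(y) = -9*y
n = 18 (n = -9*(-2) = 18)
h(s) = 19*s (h(s) = s + 18*s = 19*s)
(c(8) + h(1))*23 = (8² + 19*1)*23 = (64 + 19)*23 = 83*23 = 1909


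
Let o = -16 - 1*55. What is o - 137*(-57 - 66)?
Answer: 16780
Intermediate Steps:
o = -71 (o = -16 - 55 = -71)
o - 137*(-57 - 66) = -71 - 137*(-57 - 66) = -71 - 137*(-123) = -71 + 16851 = 16780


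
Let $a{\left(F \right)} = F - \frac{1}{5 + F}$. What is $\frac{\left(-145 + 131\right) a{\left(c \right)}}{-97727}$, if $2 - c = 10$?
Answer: $- \frac{2}{1821} \approx -0.0010983$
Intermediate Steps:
$c = -8$ ($c = 2 - 10 = -8$)
$\frac{\left(-145 + 131\right) a{\left(c \right)}}{-97727} = \frac{\left(-145 + 131\right) \frac{-1 + \left(-8\right)^{2} + 5 \left(-8\right)}{5 - 8}}{-97727} = - 14 \frac{-1 + 64 - 40}{-3} \left(- \frac{1}{97727}\right) = - 14 \left(\left(- \frac{1}{3}\right) 23\right) \left(- \frac{1}{97727}\right) = \left(-14\right) \left(- \frac{23}{3}\right) \left(- \frac{1}{97727}\right) = \frac{322}{3} \left(- \frac{1}{97727}\right) = - \frac{2}{1821}$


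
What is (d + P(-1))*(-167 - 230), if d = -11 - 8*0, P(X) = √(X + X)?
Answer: 4367 - 397*I*√2 ≈ 4367.0 - 561.44*I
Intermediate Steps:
P(X) = √2*√X (P(X) = √(2*X) = √2*√X)
d = -11 (d = -11 + 0 = -11)
(d + P(-1))*(-167 - 230) = (-11 + √2*√(-1))*(-167 - 230) = (-11 + √2*I)*(-397) = (-11 + I*√2)*(-397) = 4367 - 397*I*√2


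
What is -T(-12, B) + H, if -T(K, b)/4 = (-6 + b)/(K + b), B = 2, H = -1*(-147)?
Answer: 743/5 ≈ 148.60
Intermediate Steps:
H = 147
T(K, b) = -4*(-6 + b)/(K + b)
-T(-12, B) + H = -4*(6 - 1*2)/(-12 + 2) + 147 = -4*(6 - 2)/(-10) + 147 = -4*(-1)*4/10 + 147 = -1*(-8/5) + 147 = 8/5 + 147 = 743/5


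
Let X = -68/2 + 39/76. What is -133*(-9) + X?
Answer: 88427/76 ≈ 1163.5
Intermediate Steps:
X = -2545/76 (X = -68*½ + 39*(1/76) = -34 + 39/76 = -2545/76 ≈ -33.487)
-133*(-9) + X = -133*(-9) - 2545/76 = 1197 - 2545/76 = 88427/76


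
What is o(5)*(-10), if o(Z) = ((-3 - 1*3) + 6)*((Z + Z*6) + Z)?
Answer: 0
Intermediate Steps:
o(Z) = 0 (o(Z) = ((-3 - 3) + 6)*((Z + 6*Z) + Z) = (-6 + 6)*(7*Z + Z) = 0*(8*Z) = 0)
o(5)*(-10) = 0*(-10) = 0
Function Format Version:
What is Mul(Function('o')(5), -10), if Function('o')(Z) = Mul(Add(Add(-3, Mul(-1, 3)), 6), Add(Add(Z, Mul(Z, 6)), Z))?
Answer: 0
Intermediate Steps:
Function('o')(Z) = 0 (Function('o')(Z) = Mul(Add(Add(-3, -3), 6), Add(Add(Z, Mul(6, Z)), Z)) = Mul(Add(-6, 6), Add(Mul(7, Z), Z)) = Mul(0, Mul(8, Z)) = 0)
Mul(Function('o')(5), -10) = Mul(0, -10) = 0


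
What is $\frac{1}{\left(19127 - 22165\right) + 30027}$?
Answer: $\frac{1}{26989} \approx 3.7052 \cdot 10^{-5}$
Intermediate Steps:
$\frac{1}{\left(19127 - 22165\right) + 30027} = \frac{1}{-3038 + 30027} = \frac{1}{26989}$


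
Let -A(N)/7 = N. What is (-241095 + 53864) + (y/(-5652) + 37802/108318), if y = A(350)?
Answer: -9552069673051/51017778 ≈ -1.8723e+5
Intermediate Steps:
A(N) = -7*N
y = -2450 (y = -7*350 = -2450)
(-241095 + 53864) + (y/(-5652) + 37802/108318) = (-241095 + 53864) + (-2450/(-5652) + 37802/108318) = -187231 + (-2450*(-1/5652) + 37802*(1/108318)) = -187231 + (1225/2826 + 18901/54159) = -187231 + 39919667/51017778 = -9552069673051/51017778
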